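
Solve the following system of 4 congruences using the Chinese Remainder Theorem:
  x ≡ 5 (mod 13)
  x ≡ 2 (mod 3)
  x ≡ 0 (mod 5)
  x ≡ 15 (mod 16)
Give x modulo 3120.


Product of moduli M = 13 · 3 · 5 · 16 = 3120.
Merge one congruence at a time:
  Start: x ≡ 5 (mod 13).
  Combine with x ≡ 2 (mod 3); new modulus lcm = 39.
    Write x = 5 + 13·t and substitute into x ≡ 2 (mod 3): 13·t ≡ 2 − 5 = -3 (mod 3).
    Reduce coefficients mod 3: 1·t ≡ 0 (mod 3).
    So t ≡ 0 (mod 3).
    Then x = 5 + 13·0 = 5, valid modulo lcm(13, 3) = 39: x ≡ 5 (mod 39).
  Combine with x ≡ 0 (mod 5); new modulus lcm = 195.
    Write x = 5 + 39·t and substitute into x ≡ 0 (mod 5): 39·t ≡ 0 − 5 = -5 (mod 5).
    Reduce coefficients mod 5: 4·t ≡ 0 (mod 5).
    The inverse of 4 mod 5 is 4 (since 4·4 = 16 = 3·5 + 1), so t ≡ 4·0 = 0 ≡ 0 (mod 5).
    Then x = 5 + 39·0 = 5, valid modulo lcm(39, 5) = 195: x ≡ 5 (mod 195).
  Combine with x ≡ 15 (mod 16); new modulus lcm = 3120.
    Write x = 5 + 195·t and substitute into x ≡ 15 (mod 16): 195·t ≡ 15 − 5 = 10 (mod 16).
    Reduce coefficients mod 16: 3·t ≡ 10 (mod 16).
    The inverse of 3 mod 16 is 11 (since 3·11 = 33 = 2·16 + 1), so t ≡ 11·10 = 110 ≡ 14 (mod 16).
    Then x = 5 + 195·14 = 2735, valid modulo lcm(195, 16) = 3120: x ≡ 2735 (mod 3120).
Verify against each original: 2735 mod 13 = 5, 2735 mod 3 = 2, 2735 mod 5 = 0, 2735 mod 16 = 15.

x ≡ 2735 (mod 3120).


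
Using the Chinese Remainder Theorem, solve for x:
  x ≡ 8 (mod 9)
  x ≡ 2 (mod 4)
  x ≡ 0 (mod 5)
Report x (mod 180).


Moduli 9, 4, 5 are pairwise coprime; by CRT there is a unique solution modulo M = 9 · 4 · 5 = 180.
Solve pairwise, accumulating the modulus:
  Start with x ≡ 8 (mod 9).
  Combine with x ≡ 2 (mod 4): since gcd(9, 4) = 1, we get a unique residue mod 36.
    Write x = 8 + 9·t and substitute into x ≡ 2 (mod 4): 9·t ≡ 2 − 8 = -6 (mod 4).
    Reduce coefficients mod 4: 1·t ≡ 2 (mod 4).
    So t ≡ 2 (mod 4).
    Then x = 8 + 9·2 = 26, valid modulo lcm(9, 4) = 36: x ≡ 26 (mod 36).
  Combine with x ≡ 0 (mod 5): since gcd(36, 5) = 1, we get a unique residue mod 180.
    Write x = 26 + 36·t and substitute into x ≡ 0 (mod 5): 36·t ≡ 0 − 26 = -26 (mod 5).
    Reduce coefficients mod 5: 1·t ≡ 4 (mod 5).
    So t ≡ 4 (mod 5).
    Then x = 26 + 36·4 = 170, valid modulo lcm(36, 5) = 180: x ≡ 170 (mod 180).
Verify: 170 mod 9 = 8 ✓, 170 mod 4 = 2 ✓, 170 mod 5 = 0 ✓.

x ≡ 170 (mod 180).


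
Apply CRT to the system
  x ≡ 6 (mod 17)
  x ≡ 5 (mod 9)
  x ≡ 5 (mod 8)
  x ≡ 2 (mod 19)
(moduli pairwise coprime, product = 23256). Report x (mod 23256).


Product of moduli M = 17 · 9 · 8 · 19 = 23256.
Merge one congruence at a time:
  Start: x ≡ 6 (mod 17).
  Combine with x ≡ 5 (mod 9); new modulus lcm = 153.
    Write x = 6 + 17·t and substitute into x ≡ 5 (mod 9): 17·t ≡ 5 − 6 = -1 (mod 9).
    Reduce coefficients mod 9: 8·t ≡ 8 (mod 9).
    The inverse of 8 mod 9 is 8 (since 8·8 = 64 = 7·9 + 1), so t ≡ 8·8 = 64 ≡ 1 (mod 9).
    Then x = 6 + 17·1 = 23, valid modulo lcm(17, 9) = 153: x ≡ 23 (mod 153).
  Combine with x ≡ 5 (mod 8); new modulus lcm = 1224.
    Write x = 23 + 153·t and substitute into x ≡ 5 (mod 8): 153·t ≡ 5 − 23 = -18 (mod 8).
    Reduce coefficients mod 8: 1·t ≡ 6 (mod 8).
    So t ≡ 6 (mod 8).
    Then x = 23 + 153·6 = 941, valid modulo lcm(153, 8) = 1224: x ≡ 941 (mod 1224).
  Combine with x ≡ 2 (mod 19); new modulus lcm = 23256.
    Write x = 941 + 1224·t and substitute into x ≡ 2 (mod 19): 1224·t ≡ 2 − 941 = -939 (mod 19).
    Reduce coefficients mod 19: 8·t ≡ 11 (mod 19).
    The inverse of 8 mod 19 is 12 (since 8·12 = 96 = 5·19 + 1), so t ≡ 12·11 = 132 ≡ 18 (mod 19).
    Then x = 941 + 1224·18 = 22973, valid modulo lcm(1224, 19) = 23256: x ≡ 22973 (mod 23256).
Verify against each original: 22973 mod 17 = 6, 22973 mod 9 = 5, 22973 mod 8 = 5, 22973 mod 19 = 2.

x ≡ 22973 (mod 23256).


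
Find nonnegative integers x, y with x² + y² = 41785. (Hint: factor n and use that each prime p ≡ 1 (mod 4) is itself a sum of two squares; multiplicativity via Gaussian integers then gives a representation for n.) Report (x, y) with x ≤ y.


Step 1: Factor n = 41785 = 5 · 61 · 137.
Step 2: Check the mod-4 condition on each prime factor: 5 ≡ 1 (mod 4), exponent 1; 61 ≡ 1 (mod 4), exponent 1; 137 ≡ 1 (mod 4), exponent 1.
All primes ≡ 3 (mod 4) appear to even exponent (or don't appear), so by the two-squares theorem n IS expressible as a sum of two squares.
Step 3: Build a representation. Here n = 5 · 61 · 137 is a product of primes ≡ 1 (mod 4). Each prime p ≡ 1 (mod 4) is itself a sum of two squares; find a² by testing p − a² for a perfect square:
  5: 5 − 1² = 4 = 2² ⇒ 5 = 1² + 2².
  61: 61 − 1² = 60, 61 − 2² = 57, 61 − 3² = 52, 61 − 4² = 45, 61 − 5² = 36 = 6² ⇒ 61 = 5² + 6².
  137: 137 − 1² = 136, 137 − 2² = 133, 137 − 3² = 128, 137 − 4² = 121 = 11² ⇒ 137 = 4² + 11².
  Combine using the Brahmagupta–Fibonacci identity (a² + b²)(c² + d²) = (ac − bd)² + (ad + bc)² = (ac + bd)² + (ad − bc)²:
  5 · 61 = 305: from (1² + 2²)(5² + 6²), take (1·5 − 2·6, 1·6 + 2·5) = (5 − 12, 6 + 10) = (-7, 16); dropping signs (only squares matter) gives (7, 16); check 7² + 16² = 49 + 256 = 305 ✓.
  305 · 137 = 41785: from (7² + 16²)(4² + 11²), take (7·4 − 16·11, 7·11 + 16·4) = (28 − 176, 77 + 64) = (-148, 141); dropping signs (only squares matter) gives (148, 141); check 148² + 141² = 21904 + 19881 = 41785 ✓.
Step 4: Order so x ≤ y and verify: 141² + 148² = 19881 + 21904 = 41785 = n. ✓

n = 41785 = 141² + 148² (one valid representation with x ≤ y).


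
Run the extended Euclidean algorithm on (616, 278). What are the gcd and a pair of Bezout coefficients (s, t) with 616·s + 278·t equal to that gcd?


Euclidean algorithm on (616, 278) — divide until remainder is 0:
  616 = 2 · 278 + 60
  278 = 4 · 60 + 38
  60 = 1 · 38 + 22
  38 = 1 · 22 + 16
  22 = 1 · 16 + 6
  16 = 2 · 6 + 4
  6 = 1 · 4 + 2
  4 = 2 · 2 + 0
gcd(616, 278) = 2.
Track Bezout coefficients alongside the remainders: start with r₀ = 616 = a·1 + b·0 (s = 1, t = 0) and r₁ = 278 = a·0 + b·1 (s = 0, t = 1); each new remainder r_{k+1} = r_{k-1} − q_k·r_k inherits s_{k+1} = s_{k-1} − q_k·s_k, t_{k+1} = t_{k-1} − q_k·t_k, so r_k = a·s_k + b·t_k at every step:
  q = 2: r = 60, s = 1 − 2·0 = 1, t = 0 − 2·1 = -2  (check: 616·1 + 278·(-2) = 60)
  q = 4: r = 38, s = 0 − 4·1 = -4, t = 1 − 4·(-2) = 9  (check: 616·(-4) + 278·9 = 38)
  q = 1: r = 22, s = 1 − 1·(-4) = 5, t = -2 − 1·9 = -11  (check: 616·5 + 278·(-11) = 22)
  q = 1: r = 16, s = -4 − 1·5 = -9, t = 9 − 1·(-11) = 20  (check: 616·(-9) + 278·20 = 16)
  q = 1: r = 6, s = 5 − 1·(-9) = 14, t = -11 − 1·20 = -31  (check: 616·14 + 278·(-31) = 6)
  q = 2: r = 4, s = -9 − 2·14 = -37, t = 20 − 2·(-31) = 82  (check: 616·(-37) + 278·82 = 4)
  q = 1: r = 2, s = 14 − 1·(-37) = 51, t = -31 − 1·82 = -113  (check: 616·51 + 278·(-113) = 2)
The row with r = 2 (the gcd) gives the Bezout coefficients s = 51, t = -113.
Result: 616 · (51) + 278 · (-113) = 2.

gcd(616, 278) = 2; s = 51, t = -113 (check: 616·51 + 278·(-113) = 2).


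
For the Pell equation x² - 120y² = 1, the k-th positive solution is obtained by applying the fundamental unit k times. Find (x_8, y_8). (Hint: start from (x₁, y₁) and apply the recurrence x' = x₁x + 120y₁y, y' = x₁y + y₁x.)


Step 1: Find the fundamental solution (x₁, y₁) of x² - 120y² = 1.
  Expand √120 as a continued fraction. a₀ = ⌊√120⌋ = 10; iterate m_{k+1} = d_k·a_k − m_k, d_{k+1} = (120 − m_{k+1}²)/d_k, a_{k+1} = ⌊(a₀ + m_{k+1})/d_{k+1}⌋ (starting m₀ = 0, d₀ = 1), with convergents p_k = a_k·p_{k-1} + p_{k-2}, q_k = a_k·q_{k-1} + q_{k-2} (p₋₁ = 1, q₋₁ = 0):
  k = 0: a₀ = 10; p₀/q₀ = 10/1; p₀² − 120·q₀² = 100 − 120 = -20.
  k = 1: m = 10, d = 20, a = ⌊(10 + 10)/20⌋ = 1; p/q = (1·10 + 1)/(1·1 + 0) = 11/1; p² − 120·q² = 121 − 120 = 1.
  The first convergent with p² − 120·q² = 1 gives the fundamental solution (x₁, y₁) = (11, 1).
Step 2: Apply the recurrence (x_{n+1}, y_{n+1}) = (x₁x_n + 120y₁y_n, x₁y_n + y₁x_n) repeatedly.
  From (x_1, y_1) = (11, 1): x_2 = 11·11 + 120·1·1 = 241; y_2 = 11·1 + 1·11 = 22.
  From (x_2, y_2) = (241, 22): x_3 = 11·241 + 120·1·22 = 5291; y_3 = 11·22 + 1·241 = 483.
  From (x_3, y_3) = (5291, 483): x_4 = 11·5291 + 120·1·483 = 116161; y_4 = 11·483 + 1·5291 = 10604.
  From (x_4, y_4) = (116161, 10604): x_5 = 11·116161 + 120·1·10604 = 2550251; y_5 = 11·10604 + 1·116161 = 232805.
  From (x_5, y_5) = (2550251, 232805): x_6 = 11·2550251 + 120·1·232805 = 55989361; y_6 = 11·232805 + 1·2550251 = 5111106.
  From (x_6, y_6) = (55989361, 5111106): x_7 = 11·55989361 + 120·1·5111106 = 1229215691; y_7 = 11·5111106 + 1·55989361 = 112211527.
  From (x_7, y_7) = (1229215691, 112211527): x_8 = 11·1229215691 + 120·1·112211527 = 26986755841; y_8 = 11·112211527 + 1·1229215691 = 2463542488.
Step 3: Verify x_8² - 120·y_8² = 728284990821747617281 - 728284990821747617280 = 1 (should be 1). ✓

(x_1, y_1) = (11, 1); (x_8, y_8) = (26986755841, 2463542488).


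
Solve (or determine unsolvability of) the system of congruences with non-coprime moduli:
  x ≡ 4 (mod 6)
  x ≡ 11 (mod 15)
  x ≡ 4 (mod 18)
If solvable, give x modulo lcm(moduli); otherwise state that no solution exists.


Moduli 6, 15, 18 are not pairwise coprime, so CRT works modulo lcm(m_i) when all pairwise compatibility conditions hold.
Pairwise compatibility: gcd(m_i, m_j) must divide a_i - a_j for every pair.
Merge one congruence at a time:
  Start: x ≡ 4 (mod 6).
  Combine with x ≡ 11 (mod 15): gcd(6, 15) = 3, and 11 - 4 = 7 is NOT divisible by 3.
    ⇒ system is inconsistent (no integer solution).

No solution (the system is inconsistent).


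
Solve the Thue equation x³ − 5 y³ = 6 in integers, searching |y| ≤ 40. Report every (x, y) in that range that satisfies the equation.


The equation is x³ - 5y³ = 6. For fixed y, x³ = 5·y³ + 6, so a solution requires the RHS to be a perfect cube.
Strategy: iterate y from -40 to 40, compute RHS = 5·y³ + 6, and check whether it is a (positive or negative) perfect cube.
Check small values of y:
  y = 0: RHS = 6 is not a perfect cube.
  y = 1: RHS = 11 is not a perfect cube.
  y = -1: RHS = 1 = (1)³ ⇒ x = 1 works.
  y = 2: RHS = 46 is not a perfect cube.
  y = -2: RHS = -34 is not a perfect cube.
  y = 3: RHS = 141 is not a perfect cube.
  y = -3: RHS = -129 is not a perfect cube.
Continuing the search up to |y| = 40 finds no further solutions beyond those listed.
Collected solutions: (1, -1).

Solutions (with |y| ≤ 40): (1, -1).


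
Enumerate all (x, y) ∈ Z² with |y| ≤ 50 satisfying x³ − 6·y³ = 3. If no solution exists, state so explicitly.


The equation is x³ - 6y³ = 3. For fixed y, x³ = 6·y³ + 3, so a solution requires the RHS to be a perfect cube.
Strategy: iterate y from -50 to 50, compute RHS = 6·y³ + 3, and check whether it is a (positive or negative) perfect cube.
Check small values of y:
  y = 0: RHS = 3 is not a perfect cube.
  y = 1: RHS = 9 is not a perfect cube.
  y = -1: RHS = -3 is not a perfect cube.
  y = 2: RHS = 51 is not a perfect cube.
  y = -2: RHS = -45 is not a perfect cube.
  y = 3: RHS = 165 is not a perfect cube.
  y = -3: RHS = -159 is not a perfect cube.
Continuing the search up to |y| = 50 finds no solutions either.
No (x, y) in the scanned range satisfies the equation.

No integer solutions with |y| ≤ 50.


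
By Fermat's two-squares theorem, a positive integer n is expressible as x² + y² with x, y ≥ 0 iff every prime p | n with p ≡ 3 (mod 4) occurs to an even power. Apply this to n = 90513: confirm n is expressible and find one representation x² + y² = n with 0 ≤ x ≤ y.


Step 1: Factor n = 90513 = 3^2 · 89 · 113.
Step 2: Check the mod-4 condition on each prime factor: 3 ≡ 3 (mod 4), exponent 2 (must be even); 89 ≡ 1 (mod 4), exponent 1; 113 ≡ 1 (mod 4), exponent 1.
All primes ≡ 3 (mod 4) appear to even exponent (or don't appear), so by the two-squares theorem n IS expressible as a sum of two squares.
Step 3: Build a representation. Group n = k² · m with k = 3 and m = 89 · 113 = 10057 (a product of primes ≡ 1 (mod 4)); a representation of m scales to one of n via (k·x)² + (k·y)² = k²(x² + y²). Each prime p ≡ 1 (mod 4) is itself a sum of two squares; find a² by testing p − a² for a perfect square:
  89: 89 − 1² = 88, 89 − 2² = 85, 89 − 3² = 80, 89 − 4² = 73, 89 − 5² = 64 = 8² ⇒ 89 = 5² + 8².
  113: 113 − 1² = 112, 113 − 2² = 109, 113 − 3² = 104, 113 − 4² = 97, 113 − 5² = 88, 113 − 6² = 77, 113 − 7² = 64 = 8² ⇒ 113 = 7² + 8².
  Combine using the Brahmagupta–Fibonacci identity (a² + b²)(c² + d²) = (ac − bd)² + (ad + bc)² = (ac + bd)² + (ad − bc)²:
  89 · 113 = 10057: from (5² + 8²)(7² + 8²), take (5·7 − 8·8, 5·8 + 8·7) = (35 − 64, 40 + 56) = (-29, 96); dropping signs (only squares matter) gives (29, 96); check 29² + 96² = 841 + 9216 = 10057 ✓.
  Scale by k = 3: (3·29, 3·96) = (87, 288).
Step 4: Order so x ≤ y and verify: 87² + 288² = 7569 + 82944 = 90513 = n. ✓

n = 90513 = 87² + 288² (one valid representation with x ≤ y).


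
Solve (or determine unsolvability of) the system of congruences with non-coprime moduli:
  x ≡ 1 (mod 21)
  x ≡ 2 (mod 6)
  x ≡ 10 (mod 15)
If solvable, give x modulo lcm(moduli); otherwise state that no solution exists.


Moduli 21, 6, 15 are not pairwise coprime, so CRT works modulo lcm(m_i) when all pairwise compatibility conditions hold.
Pairwise compatibility: gcd(m_i, m_j) must divide a_i - a_j for every pair.
Merge one congruence at a time:
  Start: x ≡ 1 (mod 21).
  Combine with x ≡ 2 (mod 6): gcd(21, 6) = 3, and 2 - 1 = 1 is NOT divisible by 3.
    ⇒ system is inconsistent (no integer solution).

No solution (the system is inconsistent).


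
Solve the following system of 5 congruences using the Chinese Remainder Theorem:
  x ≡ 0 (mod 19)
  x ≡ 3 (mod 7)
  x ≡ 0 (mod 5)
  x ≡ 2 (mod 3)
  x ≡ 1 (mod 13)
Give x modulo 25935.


Product of moduli M = 19 · 7 · 5 · 3 · 13 = 25935.
Merge one congruence at a time:
  Start: x ≡ 0 (mod 19).
  Combine with x ≡ 3 (mod 7); new modulus lcm = 133.
    Write x = 0 + 19·t and substitute into x ≡ 3 (mod 7): 19·t ≡ 3 − 0 = 3 (mod 7).
    Reduce coefficients mod 7: 5·t ≡ 3 (mod 7).
    The inverse of 5 mod 7 is 3 (since 5·3 = 15 = 2·7 + 1), so t ≡ 3·3 = 9 ≡ 2 (mod 7).
    Then x = 0 + 19·2 = 38, valid modulo lcm(19, 7) = 133: x ≡ 38 (mod 133).
  Combine with x ≡ 0 (mod 5); new modulus lcm = 665.
    Write x = 38 + 133·t and substitute into x ≡ 0 (mod 5): 133·t ≡ 0 − 38 = -38 (mod 5).
    Reduce coefficients mod 5: 3·t ≡ 2 (mod 5).
    The inverse of 3 mod 5 is 2 (since 3·2 = 6 = 1·5 + 1), so t ≡ 2·2 = 4 ≡ 4 (mod 5).
    Then x = 38 + 133·4 = 570, valid modulo lcm(133, 5) = 665: x ≡ 570 (mod 665).
  Combine with x ≡ 2 (mod 3); new modulus lcm = 1995.
    Write x = 570 + 665·t and substitute into x ≡ 2 (mod 3): 665·t ≡ 2 − 570 = -568 (mod 3).
    Reduce coefficients mod 3: 2·t ≡ 2 (mod 3).
    The inverse of 2 mod 3 is 2 (since 2·2 = 4 = 1·3 + 1), so t ≡ 2·2 = 4 ≡ 1 (mod 3).
    Then x = 570 + 665·1 = 1235, valid modulo lcm(665, 3) = 1995: x ≡ 1235 (mod 1995).
  Combine with x ≡ 1 (mod 13); new modulus lcm = 25935.
    Write x = 1235 + 1995·t and substitute into x ≡ 1 (mod 13): 1995·t ≡ 1 − 1235 = -1234 (mod 13).
    Reduce coefficients mod 13: 6·t ≡ 1 (mod 13).
    The inverse of 6 mod 13 is 11 (since 6·11 = 66 = 5·13 + 1), so t ≡ 11·1 = 11 ≡ 11 (mod 13).
    Then x = 1235 + 1995·11 = 23180, valid modulo lcm(1995, 13) = 25935: x ≡ 23180 (mod 25935).
Verify against each original: 23180 mod 19 = 0, 23180 mod 7 = 3, 23180 mod 5 = 0, 23180 mod 3 = 2, 23180 mod 13 = 1.

x ≡ 23180 (mod 25935).


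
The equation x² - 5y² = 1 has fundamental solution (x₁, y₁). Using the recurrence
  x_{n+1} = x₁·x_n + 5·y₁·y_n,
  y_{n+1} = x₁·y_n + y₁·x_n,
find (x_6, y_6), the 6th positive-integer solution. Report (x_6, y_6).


Step 1: Find the fundamental solution (x₁, y₁) of x² - 5y² = 1.
  Expand √5 as a continued fraction. a₀ = ⌊√5⌋ = 2; iterate m_{k+1} = d_k·a_k − m_k, d_{k+1} = (5 − m_{k+1}²)/d_k, a_{k+1} = ⌊(a₀ + m_{k+1})/d_{k+1}⌋ (starting m₀ = 0, d₀ = 1), with convergents p_k = a_k·p_{k-1} + p_{k-2}, q_k = a_k·q_{k-1} + q_{k-2} (p₋₁ = 1, q₋₁ = 0):
  k = 0: a₀ = 2; p₀/q₀ = 2/1; p₀² − 5·q₀² = 4 − 5 = -1.
  k = 1: m = 2, d = 1, a = ⌊(2 + 2)/1⌋ = 4; p/q = (4·2 + 1)/(4·1 + 0) = 9/4; p² − 5·q² = 81 − 80 = 1.
  The first convergent with p² − 5·q² = 1 gives the fundamental solution (x₁, y₁) = (9, 4).
Step 2: Apply the recurrence (x_{n+1}, y_{n+1}) = (x₁x_n + 5y₁y_n, x₁y_n + y₁x_n) repeatedly.
  From (x_1, y_1) = (9, 4): x_2 = 9·9 + 5·4·4 = 161; y_2 = 9·4 + 4·9 = 72.
  From (x_2, y_2) = (161, 72): x_3 = 9·161 + 5·4·72 = 2889; y_3 = 9·72 + 4·161 = 1292.
  From (x_3, y_3) = (2889, 1292): x_4 = 9·2889 + 5·4·1292 = 51841; y_4 = 9·1292 + 4·2889 = 23184.
  From (x_4, y_4) = (51841, 23184): x_5 = 9·51841 + 5·4·23184 = 930249; y_5 = 9·23184 + 4·51841 = 416020.
  From (x_5, y_5) = (930249, 416020): x_6 = 9·930249 + 5·4·416020 = 16692641; y_6 = 9·416020 + 4·930249 = 7465176.
Step 3: Verify x_6² - 5·y_6² = 278644263554881 - 278644263554880 = 1 (should be 1). ✓

(x_1, y_1) = (9, 4); (x_6, y_6) = (16692641, 7465176).


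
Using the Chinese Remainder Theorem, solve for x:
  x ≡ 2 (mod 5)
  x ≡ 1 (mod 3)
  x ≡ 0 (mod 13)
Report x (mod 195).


Moduli 5, 3, 13 are pairwise coprime; by CRT there is a unique solution modulo M = 5 · 3 · 13 = 195.
Solve pairwise, accumulating the modulus:
  Start with x ≡ 2 (mod 5).
  Combine with x ≡ 1 (mod 3): since gcd(5, 3) = 1, we get a unique residue mod 15.
    Write x = 2 + 5·t and substitute into x ≡ 1 (mod 3): 5·t ≡ 1 − 2 = -1 (mod 3).
    Reduce coefficients mod 3: 2·t ≡ 2 (mod 3).
    The inverse of 2 mod 3 is 2 (since 2·2 = 4 = 1·3 + 1), so t ≡ 2·2 = 4 ≡ 1 (mod 3).
    Then x = 2 + 5·1 = 7, valid modulo lcm(5, 3) = 15: x ≡ 7 (mod 15).
  Combine with x ≡ 0 (mod 13): since gcd(15, 13) = 1, we get a unique residue mod 195.
    Write x = 7 + 15·t and substitute into x ≡ 0 (mod 13): 15·t ≡ 0 − 7 = -7 (mod 13).
    Reduce coefficients mod 13: 2·t ≡ 6 (mod 13).
    The inverse of 2 mod 13 is 7 (since 2·7 = 14 = 1·13 + 1), so t ≡ 7·6 = 42 ≡ 3 (mod 13).
    Then x = 7 + 15·3 = 52, valid modulo lcm(15, 13) = 195: x ≡ 52 (mod 195).
Verify: 52 mod 5 = 2 ✓, 52 mod 3 = 1 ✓, 52 mod 13 = 0 ✓.

x ≡ 52 (mod 195).


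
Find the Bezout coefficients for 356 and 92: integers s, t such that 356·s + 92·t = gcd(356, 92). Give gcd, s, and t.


Euclidean algorithm on (356, 92) — divide until remainder is 0:
  356 = 3 · 92 + 80
  92 = 1 · 80 + 12
  80 = 6 · 12 + 8
  12 = 1 · 8 + 4
  8 = 2 · 4 + 0
gcd(356, 92) = 4.
Track Bezout coefficients alongside the remainders: start with r₀ = 356 = a·1 + b·0 (s = 1, t = 0) and r₁ = 92 = a·0 + b·1 (s = 0, t = 1); each new remainder r_{k+1} = r_{k-1} − q_k·r_k inherits s_{k+1} = s_{k-1} − q_k·s_k, t_{k+1} = t_{k-1} − q_k·t_k, so r_k = a·s_k + b·t_k at every step:
  q = 3: r = 80, s = 1 − 3·0 = 1, t = 0 − 3·1 = -3  (check: 356·1 + 92·(-3) = 80)
  q = 1: r = 12, s = 0 − 1·1 = -1, t = 1 − 1·(-3) = 4  (check: 356·(-1) + 92·4 = 12)
  q = 6: r = 8, s = 1 − 6·(-1) = 7, t = -3 − 6·4 = -27  (check: 356·7 + 92·(-27) = 8)
  q = 1: r = 4, s = -1 − 1·7 = -8, t = 4 − 1·(-27) = 31  (check: 356·(-8) + 92·31 = 4)
The row with r = 4 (the gcd) gives the Bezout coefficients s = -8, t = 31.
Result: 356 · (-8) + 92 · (31) = 4.

gcd(356, 92) = 4; s = -8, t = 31 (check: 356·(-8) + 92·31 = 4).


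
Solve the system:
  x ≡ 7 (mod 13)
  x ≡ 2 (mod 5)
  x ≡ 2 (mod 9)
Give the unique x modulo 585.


Moduli 13, 5, 9 are pairwise coprime; by CRT there is a unique solution modulo M = 13 · 5 · 9 = 585.
Solve pairwise, accumulating the modulus:
  Start with x ≡ 7 (mod 13).
  Combine with x ≡ 2 (mod 5): since gcd(13, 5) = 1, we get a unique residue mod 65.
    Write x = 7 + 13·t and substitute into x ≡ 2 (mod 5): 13·t ≡ 2 − 7 = -5 (mod 5).
    Reduce coefficients mod 5: 3·t ≡ 0 (mod 5).
    The inverse of 3 mod 5 is 2 (since 3·2 = 6 = 1·5 + 1), so t ≡ 2·0 = 0 ≡ 0 (mod 5).
    Then x = 7 + 13·0 = 7, valid modulo lcm(13, 5) = 65: x ≡ 7 (mod 65).
  Combine with x ≡ 2 (mod 9): since gcd(65, 9) = 1, we get a unique residue mod 585.
    Write x = 7 + 65·t and substitute into x ≡ 2 (mod 9): 65·t ≡ 2 − 7 = -5 (mod 9).
    Reduce coefficients mod 9: 2·t ≡ 4 (mod 9).
    The inverse of 2 mod 9 is 5 (since 2·5 = 10 = 1·9 + 1), so t ≡ 5·4 = 20 ≡ 2 (mod 9).
    Then x = 7 + 65·2 = 137, valid modulo lcm(65, 9) = 585: x ≡ 137 (mod 585).
Verify: 137 mod 13 = 7 ✓, 137 mod 5 = 2 ✓, 137 mod 9 = 2 ✓.

x ≡ 137 (mod 585).


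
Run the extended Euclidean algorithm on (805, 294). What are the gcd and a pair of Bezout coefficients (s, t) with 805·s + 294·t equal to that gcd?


Euclidean algorithm on (805, 294) — divide until remainder is 0:
  805 = 2 · 294 + 217
  294 = 1 · 217 + 77
  217 = 2 · 77 + 63
  77 = 1 · 63 + 14
  63 = 4 · 14 + 7
  14 = 2 · 7 + 0
gcd(805, 294) = 7.
Track Bezout coefficients alongside the remainders: start with r₀ = 805 = a·1 + b·0 (s = 1, t = 0) and r₁ = 294 = a·0 + b·1 (s = 0, t = 1); each new remainder r_{k+1} = r_{k-1} − q_k·r_k inherits s_{k+1} = s_{k-1} − q_k·s_k, t_{k+1} = t_{k-1} − q_k·t_k, so r_k = a·s_k + b·t_k at every step:
  q = 2: r = 217, s = 1 − 2·0 = 1, t = 0 − 2·1 = -2  (check: 805·1 + 294·(-2) = 217)
  q = 1: r = 77, s = 0 − 1·1 = -1, t = 1 − 1·(-2) = 3  (check: 805·(-1) + 294·3 = 77)
  q = 2: r = 63, s = 1 − 2·(-1) = 3, t = -2 − 2·3 = -8  (check: 805·3 + 294·(-8) = 63)
  q = 1: r = 14, s = -1 − 1·3 = -4, t = 3 − 1·(-8) = 11  (check: 805·(-4) + 294·11 = 14)
  q = 4: r = 7, s = 3 − 4·(-4) = 19, t = -8 − 4·11 = -52  (check: 805·19 + 294·(-52) = 7)
The row with r = 7 (the gcd) gives the Bezout coefficients s = 19, t = -52.
Result: 805 · (19) + 294 · (-52) = 7.

gcd(805, 294) = 7; s = 19, t = -52 (check: 805·19 + 294·(-52) = 7).


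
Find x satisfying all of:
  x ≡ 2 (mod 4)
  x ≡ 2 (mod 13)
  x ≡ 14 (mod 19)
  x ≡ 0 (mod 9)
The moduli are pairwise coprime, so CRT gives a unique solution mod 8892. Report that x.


Product of moduli M = 4 · 13 · 19 · 9 = 8892.
Merge one congruence at a time:
  Start: x ≡ 2 (mod 4).
  Combine with x ≡ 2 (mod 13); new modulus lcm = 52.
    Write x = 2 + 4·t and substitute into x ≡ 2 (mod 13): 4·t ≡ 2 − 2 = 0 (mod 13).
    The inverse of 4 mod 13 is 10 (since 4·10 = 40 = 3·13 + 1), so t ≡ 10·0 = 0 ≡ 0 (mod 13).
    Then x = 2 + 4·0 = 2, valid modulo lcm(4, 13) = 52: x ≡ 2 (mod 52).
  Combine with x ≡ 14 (mod 19); new modulus lcm = 988.
    Write x = 2 + 52·t and substitute into x ≡ 14 (mod 19): 52·t ≡ 14 − 2 = 12 (mod 19).
    Reduce coefficients mod 19: 14·t ≡ 12 (mod 19).
    The inverse of 14 mod 19 is 15 (since 14·15 = 210 = 11·19 + 1), so t ≡ 15·12 = 180 ≡ 9 (mod 19).
    Then x = 2 + 52·9 = 470, valid modulo lcm(52, 19) = 988: x ≡ 470 (mod 988).
  Combine with x ≡ 0 (mod 9); new modulus lcm = 8892.
    Write x = 470 + 988·t and substitute into x ≡ 0 (mod 9): 988·t ≡ 0 − 470 = -470 (mod 9).
    Reduce coefficients mod 9: 7·t ≡ 7 (mod 9).
    The inverse of 7 mod 9 is 4 (since 7·4 = 28 = 3·9 + 1), so t ≡ 4·7 = 28 ≡ 1 (mod 9).
    Then x = 470 + 988·1 = 1458, valid modulo lcm(988, 9) = 8892: x ≡ 1458 (mod 8892).
Verify against each original: 1458 mod 4 = 2, 1458 mod 13 = 2, 1458 mod 19 = 14, 1458 mod 9 = 0.

x ≡ 1458 (mod 8892).


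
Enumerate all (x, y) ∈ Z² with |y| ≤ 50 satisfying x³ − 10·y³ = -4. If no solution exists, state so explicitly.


The equation is x³ - 10y³ = -4. For fixed y, x³ = 10·y³ − 4, so a solution requires the RHS to be a perfect cube.
Strategy: iterate y from -50 to 50, compute RHS = 10·y³ − 4, and check whether it is a (positive or negative) perfect cube.
Check small values of y:
  y = 0: RHS = -4 is not a perfect cube.
  y = 1: RHS = 6 is not a perfect cube.
  y = -1: RHS = -14 is not a perfect cube.
  y = 2: RHS = 76 is not a perfect cube.
  y = -2: RHS = -84 is not a perfect cube.
  y = 3: RHS = 266 is not a perfect cube.
  y = -3: RHS = -274 is not a perfect cube.
Continuing the search up to |y| = 50 finds no solutions either.
No (x, y) in the scanned range satisfies the equation.

No integer solutions with |y| ≤ 50.


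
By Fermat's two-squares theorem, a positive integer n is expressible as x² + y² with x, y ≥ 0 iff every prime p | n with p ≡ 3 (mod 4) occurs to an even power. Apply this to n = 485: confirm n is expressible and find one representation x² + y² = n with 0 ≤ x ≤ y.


Step 1: Factor n = 485 = 5 · 97.
Step 2: Check the mod-4 condition on each prime factor: 5 ≡ 1 (mod 4), exponent 1; 97 ≡ 1 (mod 4), exponent 1.
All primes ≡ 3 (mod 4) appear to even exponent (or don't appear), so by the two-squares theorem n IS expressible as a sum of two squares.
Step 3: Build a representation. Here n = 5 · 97 is a product of primes ≡ 1 (mod 4). Each prime p ≡ 1 (mod 4) is itself a sum of two squares; find a² by testing p − a² for a perfect square:
  5: 5 − 1² = 4 = 2² ⇒ 5 = 1² + 2².
  97: 97 − 1² = 96, 97 − 2² = 93, 97 − 3² = 88, 97 − 4² = 81 = 9² ⇒ 97 = 4² + 9².
  Combine using the Brahmagupta–Fibonacci identity (a² + b²)(c² + d²) = (ac − bd)² + (ad + bc)² = (ac + bd)² + (ad − bc)²:
  5 · 97 = 485: from (1² + 2²)(4² + 9²), take (1·4 − 2·9, 1·9 + 2·4) = (4 − 18, 9 + 8) = (-14, 17); dropping signs (only squares matter) gives (14, 17); check 14² + 17² = 196 + 289 = 485 ✓.
Step 4: Order so x ≤ y and verify: 14² + 17² = 196 + 289 = 485 = n. ✓

n = 485 = 14² + 17² (one valid representation with x ≤ y).


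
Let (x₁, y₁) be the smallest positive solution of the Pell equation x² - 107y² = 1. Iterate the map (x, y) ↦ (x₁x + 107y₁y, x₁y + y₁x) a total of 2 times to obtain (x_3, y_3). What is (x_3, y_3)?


Step 1: Find the fundamental solution (x₁, y₁) of x² - 107y² = 1.
  Expand √107 as a continued fraction. a₀ = ⌊√107⌋ = 10; iterate m_{k+1} = d_k·a_k − m_k, d_{k+1} = (107 − m_{k+1}²)/d_k, a_{k+1} = ⌊(a₀ + m_{k+1})/d_{k+1}⌋ (starting m₀ = 0, d₀ = 1), with convergents p_k = a_k·p_{k-1} + p_{k-2}, q_k = a_k·q_{k-1} + q_{k-2} (p₋₁ = 1, q₋₁ = 0):
  k = 0: a₀ = 10; p₀/q₀ = 10/1; p₀² − 107·q₀² = 100 − 107 = -7.
  k = 1: m = 10, d = 7, a = ⌊(10 + 10)/7⌋ = 2; p/q = (2·10 + 1)/(2·1 + 0) = 21/2; p² − 107·q² = 441 − 428 = 13.
  k = 2: m = 4, d = 13, a = ⌊(10 + 4)/13⌋ = 1; p/q = (1·21 + 10)/(1·2 + 1) = 31/3; p² − 107·q² = 961 − 963 = -2.
  k = 3: m = 9, d = 2, a = ⌊(10 + 9)/2⌋ = 9; p/q = (9·31 + 21)/(9·3 + 2) = 300/29; p² − 107·q² = 90000 − 89987 = 13.
  k = 4: m = 9, d = 13, a = ⌊(10 + 9)/13⌋ = 1; p/q = (1·300 + 31)/(1·29 + 3) = 331/32; p² − 107·q² = 109561 − 109568 = -7.
  k = 5: m = 4, d = 7, a = ⌊(10 + 4)/7⌋ = 2; p/q = (2·331 + 300)/(2·32 + 29) = 962/93; p² − 107·q² = 925444 − 925443 = 1.
  The first convergent with p² − 107·q² = 1 gives the fundamental solution (x₁, y₁) = (962, 93).
Step 2: Apply the recurrence (x_{n+1}, y_{n+1}) = (x₁x_n + 107y₁y_n, x₁y_n + y₁x_n) repeatedly.
  From (x_1, y_1) = (962, 93): x_2 = 962·962 + 107·93·93 = 1850887; y_2 = 962·93 + 93·962 = 178932.
  From (x_2, y_2) = (1850887, 178932): x_3 = 962·1850887 + 107·93·178932 = 3561105626; y_3 = 962·178932 + 93·1850887 = 344265075.
Step 3: Verify x_3² - 107·y_3² = 12681473279528851876 - 12681473279528851875 = 1 (should be 1). ✓

(x_1, y_1) = (962, 93); (x_3, y_3) = (3561105626, 344265075).


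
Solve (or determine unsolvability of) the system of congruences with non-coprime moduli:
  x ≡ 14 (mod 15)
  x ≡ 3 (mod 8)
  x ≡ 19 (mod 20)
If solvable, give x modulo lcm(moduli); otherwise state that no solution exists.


Moduli 15, 8, 20 are not pairwise coprime, so CRT works modulo lcm(m_i) when all pairwise compatibility conditions hold.
Pairwise compatibility: gcd(m_i, m_j) must divide a_i - a_j for every pair.
Merge one congruence at a time:
  Start: x ≡ 14 (mod 15).
  Combine with x ≡ 3 (mod 8): gcd(15, 8) = 1; 3 - 14 = -11, which IS divisible by 1, so compatible.
    Write x = 14 + 15·t and substitute into x ≡ 3 (mod 8): 15·t ≡ 3 − 14 = -11 (mod 8).
    Reduce coefficients mod 8: 7·t ≡ 5 (mod 8).
    The inverse of 7 mod 8 is 7 (since 7·7 = 49 = 6·8 + 1), so t ≡ 7·5 = 35 ≡ 3 (mod 8).
    Then x = 14 + 15·3 = 59, valid modulo lcm(15, 8) = 120: x ≡ 59 (mod 120).
  Combine with x ≡ 19 (mod 20): gcd(120, 20) = 20; 19 - 59 = -40, which IS divisible by 20, so compatible.
    Write x = 59 + 120·t and substitute into x ≡ 19 (mod 20): 120·t ≡ 19 − 59 = -40 (mod 20).
    Divide the congruence (and modulus) by g = 20: 6·t ≡ -2 (mod 1).
    Modulo 1 every t works; take t = 0.
    Then x = 59 + 120·0 = 59, valid modulo lcm(120, 20) = 120: x ≡ 59 (mod 120).
Verify: 59 mod 15 = 14, 59 mod 8 = 3, 59 mod 20 = 19.

x ≡ 59 (mod 120).


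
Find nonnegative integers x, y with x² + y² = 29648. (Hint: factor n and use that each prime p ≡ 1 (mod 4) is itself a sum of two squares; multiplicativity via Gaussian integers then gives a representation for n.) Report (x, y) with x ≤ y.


Step 1: Factor n = 29648 = 2^4 · 17 · 109.
Step 2: Check the mod-4 condition on each prime factor: 2 = 2 (special); 17 ≡ 1 (mod 4), exponent 1; 109 ≡ 1 (mod 4), exponent 1.
All primes ≡ 3 (mod 4) appear to even exponent (or don't appear), so by the two-squares theorem n IS expressible as a sum of two squares.
Step 3: Build a representation. Group n = k² · m with k = 4 and m = 17 · 109 = 1853 (a product of primes ≡ 1 (mod 4)); a representation of m scales to one of n via (k·x)² + (k·y)² = k²(x² + y²). Each prime p ≡ 1 (mod 4) is itself a sum of two squares; find a² by testing p − a² for a perfect square:
  17: 17 − 1² = 16 = 4² ⇒ 17 = 1² + 4².
  109: 109 − 1² = 108, 109 − 2² = 105, 109 − 3² = 100 = 10² ⇒ 109 = 3² + 10².
  Combine using the Brahmagupta–Fibonacci identity (a² + b²)(c² + d²) = (ac − bd)² + (ad + bc)² = (ac + bd)² + (ad − bc)²:
  17 · 109 = 1853: from (1² + 4²)(3² + 10²), take (1·3 − 4·10, 1·10 + 4·3) = (3 − 40, 10 + 12) = (-37, 22); dropping signs (only squares matter) gives (37, 22); check 37² + 22² = 1369 + 484 = 1853 ✓.
  Scale by k = 4: (4·37, 4·22) = (148, 88).
Step 4: Order so x ≤ y and verify: 88² + 148² = 7744 + 21904 = 29648 = n. ✓

n = 29648 = 88² + 148² (one valid representation with x ≤ y).


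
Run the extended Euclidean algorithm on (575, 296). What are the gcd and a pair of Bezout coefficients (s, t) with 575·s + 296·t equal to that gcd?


Euclidean algorithm on (575, 296) — divide until remainder is 0:
  575 = 1 · 296 + 279
  296 = 1 · 279 + 17
  279 = 16 · 17 + 7
  17 = 2 · 7 + 3
  7 = 2 · 3 + 1
  3 = 3 · 1 + 0
gcd(575, 296) = 1.
Track Bezout coefficients alongside the remainders: start with r₀ = 575 = a·1 + b·0 (s = 1, t = 0) and r₁ = 296 = a·0 + b·1 (s = 0, t = 1); each new remainder r_{k+1} = r_{k-1} − q_k·r_k inherits s_{k+1} = s_{k-1} − q_k·s_k, t_{k+1} = t_{k-1} − q_k·t_k, so r_k = a·s_k + b·t_k at every step:
  q = 1: r = 279, s = 1 − 1·0 = 1, t = 0 − 1·1 = -1  (check: 575·1 + 296·(-1) = 279)
  q = 1: r = 17, s = 0 − 1·1 = -1, t = 1 − 1·(-1) = 2  (check: 575·(-1) + 296·2 = 17)
  q = 16: r = 7, s = 1 − 16·(-1) = 17, t = -1 − 16·2 = -33  (check: 575·17 + 296·(-33) = 7)
  q = 2: r = 3, s = -1 − 2·17 = -35, t = 2 − 2·(-33) = 68  (check: 575·(-35) + 296·68 = 3)
  q = 2: r = 1, s = 17 − 2·(-35) = 87, t = -33 − 2·68 = -169  (check: 575·87 + 296·(-169) = 1)
The row with r = 1 (the gcd) gives the Bezout coefficients s = 87, t = -169.
Result: 575 · (87) + 296 · (-169) = 1.

gcd(575, 296) = 1; s = 87, t = -169 (check: 575·87 + 296·(-169) = 1).


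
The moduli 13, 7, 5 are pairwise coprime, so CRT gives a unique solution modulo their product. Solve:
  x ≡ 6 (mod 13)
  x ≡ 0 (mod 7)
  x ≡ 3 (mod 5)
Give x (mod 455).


Moduli 13, 7, 5 are pairwise coprime; by CRT there is a unique solution modulo M = 13 · 7 · 5 = 455.
Solve pairwise, accumulating the modulus:
  Start with x ≡ 6 (mod 13).
  Combine with x ≡ 0 (mod 7): since gcd(13, 7) = 1, we get a unique residue mod 91.
    Write x = 6 + 13·t and substitute into x ≡ 0 (mod 7): 13·t ≡ 0 − 6 = -6 (mod 7).
    Reduce coefficients mod 7: 6·t ≡ 1 (mod 7).
    The inverse of 6 mod 7 is 6 (since 6·6 = 36 = 5·7 + 1), so t ≡ 6·1 = 6 ≡ 6 (mod 7).
    Then x = 6 + 13·6 = 84, valid modulo lcm(13, 7) = 91: x ≡ 84 (mod 91).
  Combine with x ≡ 3 (mod 5): since gcd(91, 5) = 1, we get a unique residue mod 455.
    Write x = 84 + 91·t and substitute into x ≡ 3 (mod 5): 91·t ≡ 3 − 84 = -81 (mod 5).
    Reduce coefficients mod 5: 1·t ≡ 4 (mod 5).
    So t ≡ 4 (mod 5).
    Then x = 84 + 91·4 = 448, valid modulo lcm(91, 5) = 455: x ≡ 448 (mod 455).
Verify: 448 mod 13 = 6 ✓, 448 mod 7 = 0 ✓, 448 mod 5 = 3 ✓.

x ≡ 448 (mod 455).


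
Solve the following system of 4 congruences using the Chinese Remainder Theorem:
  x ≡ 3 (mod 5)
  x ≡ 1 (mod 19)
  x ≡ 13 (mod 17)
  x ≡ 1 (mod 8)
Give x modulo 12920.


Product of moduli M = 5 · 19 · 17 · 8 = 12920.
Merge one congruence at a time:
  Start: x ≡ 3 (mod 5).
  Combine with x ≡ 1 (mod 19); new modulus lcm = 95.
    Write x = 3 + 5·t and substitute into x ≡ 1 (mod 19): 5·t ≡ 1 − 3 = -2 (mod 19).
    Reduce coefficients mod 19: 5·t ≡ 17 (mod 19).
    The inverse of 5 mod 19 is 4 (since 5·4 = 20 = 1·19 + 1), so t ≡ 4·17 = 68 ≡ 11 (mod 19).
    Then x = 3 + 5·11 = 58, valid modulo lcm(5, 19) = 95: x ≡ 58 (mod 95).
  Combine with x ≡ 13 (mod 17); new modulus lcm = 1615.
    Write x = 58 + 95·t and substitute into x ≡ 13 (mod 17): 95·t ≡ 13 − 58 = -45 (mod 17).
    Reduce coefficients mod 17: 10·t ≡ 6 (mod 17).
    The inverse of 10 mod 17 is 12 (since 10·12 = 120 = 7·17 + 1), so t ≡ 12·6 = 72 ≡ 4 (mod 17).
    Then x = 58 + 95·4 = 438, valid modulo lcm(95, 17) = 1615: x ≡ 438 (mod 1615).
  Combine with x ≡ 1 (mod 8); new modulus lcm = 12920.
    Write x = 438 + 1615·t and substitute into x ≡ 1 (mod 8): 1615·t ≡ 1 − 438 = -437 (mod 8).
    Reduce coefficients mod 8: 7·t ≡ 3 (mod 8).
    The inverse of 7 mod 8 is 7 (since 7·7 = 49 = 6·8 + 1), so t ≡ 7·3 = 21 ≡ 5 (mod 8).
    Then x = 438 + 1615·5 = 8513, valid modulo lcm(1615, 8) = 12920: x ≡ 8513 (mod 12920).
Verify against each original: 8513 mod 5 = 3, 8513 mod 19 = 1, 8513 mod 17 = 13, 8513 mod 8 = 1.

x ≡ 8513 (mod 12920).


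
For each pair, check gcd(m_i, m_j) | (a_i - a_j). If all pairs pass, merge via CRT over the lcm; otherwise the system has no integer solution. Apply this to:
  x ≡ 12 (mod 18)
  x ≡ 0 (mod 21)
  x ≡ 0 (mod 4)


Moduli 18, 21, 4 are not pairwise coprime, so CRT works modulo lcm(m_i) when all pairwise compatibility conditions hold.
Pairwise compatibility: gcd(m_i, m_j) must divide a_i - a_j for every pair.
Merge one congruence at a time:
  Start: x ≡ 12 (mod 18).
  Combine with x ≡ 0 (mod 21): gcd(18, 21) = 3; 0 - 12 = -12, which IS divisible by 3, so compatible.
    Write x = 12 + 18·t and substitute into x ≡ 0 (mod 21): 18·t ≡ 0 − 12 = -12 (mod 21).
    Divide the congruence (and modulus) by g = 3: 6·t ≡ -4 (mod 7).
    Reduce coefficients mod 7: 6·t ≡ 3 (mod 7).
    The inverse of 6 mod 7 is 6 (since 6·6 = 36 = 5·7 + 1), so t ≡ 6·3 = 18 ≡ 4 (mod 7).
    Then x = 12 + 18·4 = 84, valid modulo lcm(18, 21) = 126: x ≡ 84 (mod 126).
  Combine with x ≡ 0 (mod 4): gcd(126, 4) = 2; 0 - 84 = -84, which IS divisible by 2, so compatible.
    Write x = 84 + 126·t and substitute into x ≡ 0 (mod 4): 126·t ≡ 0 − 84 = -84 (mod 4).
    Divide the congruence (and modulus) by g = 2: 63·t ≡ -42 (mod 2).
    Reduce coefficients mod 2: 1·t ≡ 0 (mod 2).
    So t ≡ 0 (mod 2).
    Then x = 84 + 126·0 = 84, valid modulo lcm(126, 4) = 252: x ≡ 84 (mod 252).
Verify: 84 mod 18 = 12, 84 mod 21 = 0, 84 mod 4 = 0.

x ≡ 84 (mod 252).


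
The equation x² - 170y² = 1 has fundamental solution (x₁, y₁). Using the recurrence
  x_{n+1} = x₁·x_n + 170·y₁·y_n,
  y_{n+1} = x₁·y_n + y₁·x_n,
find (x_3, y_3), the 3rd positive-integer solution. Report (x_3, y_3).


Step 1: Find the fundamental solution (x₁, y₁) of x² - 170y² = 1.
  Expand √170 as a continued fraction. a₀ = ⌊√170⌋ = 13; iterate m_{k+1} = d_k·a_k − m_k, d_{k+1} = (170 − m_{k+1}²)/d_k, a_{k+1} = ⌊(a₀ + m_{k+1})/d_{k+1}⌋ (starting m₀ = 0, d₀ = 1), with convergents p_k = a_k·p_{k-1} + p_{k-2}, q_k = a_k·q_{k-1} + q_{k-2} (p₋₁ = 1, q₋₁ = 0):
  k = 0: a₀ = 13; p₀/q₀ = 13/1; p₀² − 170·q₀² = 169 − 170 = -1.
  k = 1: m = 13, d = 1, a = ⌊(13 + 13)/1⌋ = 26; p/q = (26·13 + 1)/(26·1 + 0) = 339/26; p² − 170·q² = 114921 − 114920 = 1.
  The first convergent with p² − 170·q² = 1 gives the fundamental solution (x₁, y₁) = (339, 26).
Step 2: Apply the recurrence (x_{n+1}, y_{n+1}) = (x₁x_n + 170y₁y_n, x₁y_n + y₁x_n) repeatedly.
  From (x_1, y_1) = (339, 26): x_2 = 339·339 + 170·26·26 = 229841; y_2 = 339·26 + 26·339 = 17628.
  From (x_2, y_2) = (229841, 17628): x_3 = 339·229841 + 170·26·17628 = 155831859; y_3 = 339·17628 + 26·229841 = 11951758.
Step 3: Verify x_3² - 170·y_3² = 24283568279395881 - 24283568279395880 = 1 (should be 1). ✓

(x_1, y_1) = (339, 26); (x_3, y_3) = (155831859, 11951758).


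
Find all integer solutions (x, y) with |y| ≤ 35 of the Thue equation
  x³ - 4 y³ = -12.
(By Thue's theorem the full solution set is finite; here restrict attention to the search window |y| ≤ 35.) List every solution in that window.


The equation is x³ - 4y³ = -12. For fixed y, x³ = 4·y³ − 12, so a solution requires the RHS to be a perfect cube.
Strategy: iterate y from -35 to 35, compute RHS = 4·y³ − 12, and check whether it is a (positive or negative) perfect cube.
Check small values of y:
  y = 0: RHS = -12 is not a perfect cube.
  y = 1: RHS = -8 = (-2)³ ⇒ x = -2 works.
  y = -1: RHS = -16 is not a perfect cube.
  y = 2: RHS = 20 is not a perfect cube.
  y = -2: RHS = -44 is not a perfect cube.
  y = 3: RHS = 96 is not a perfect cube.
  y = -3: RHS = -120 is not a perfect cube.
Continuing, at y = -5: RHS = -512 = (-8)³ ⇒ x = -8 works.
Searching the remaining y in |y| ≤ 35 finds no further solutions.
Collected solutions: (-2, 1), (-8, -5).

Solutions (with |y| ≤ 35): (-2, 1), (-8, -5).


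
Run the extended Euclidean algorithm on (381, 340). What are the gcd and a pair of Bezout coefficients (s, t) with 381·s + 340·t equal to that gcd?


Euclidean algorithm on (381, 340) — divide until remainder is 0:
  381 = 1 · 340 + 41
  340 = 8 · 41 + 12
  41 = 3 · 12 + 5
  12 = 2 · 5 + 2
  5 = 2 · 2 + 1
  2 = 2 · 1 + 0
gcd(381, 340) = 1.
Track Bezout coefficients alongside the remainders: start with r₀ = 381 = a·1 + b·0 (s = 1, t = 0) and r₁ = 340 = a·0 + b·1 (s = 0, t = 1); each new remainder r_{k+1} = r_{k-1} − q_k·r_k inherits s_{k+1} = s_{k-1} − q_k·s_k, t_{k+1} = t_{k-1} − q_k·t_k, so r_k = a·s_k + b·t_k at every step:
  q = 1: r = 41, s = 1 − 1·0 = 1, t = 0 − 1·1 = -1  (check: 381·1 + 340·(-1) = 41)
  q = 8: r = 12, s = 0 − 8·1 = -8, t = 1 − 8·(-1) = 9  (check: 381·(-8) + 340·9 = 12)
  q = 3: r = 5, s = 1 − 3·(-8) = 25, t = -1 − 3·9 = -28  (check: 381·25 + 340·(-28) = 5)
  q = 2: r = 2, s = -8 − 2·25 = -58, t = 9 − 2·(-28) = 65  (check: 381·(-58) + 340·65 = 2)
  q = 2: r = 1, s = 25 − 2·(-58) = 141, t = -28 − 2·65 = -158  (check: 381·141 + 340·(-158) = 1)
The row with r = 1 (the gcd) gives the Bezout coefficients s = 141, t = -158.
Result: 381 · (141) + 340 · (-158) = 1.

gcd(381, 340) = 1; s = 141, t = -158 (check: 381·141 + 340·(-158) = 1).
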